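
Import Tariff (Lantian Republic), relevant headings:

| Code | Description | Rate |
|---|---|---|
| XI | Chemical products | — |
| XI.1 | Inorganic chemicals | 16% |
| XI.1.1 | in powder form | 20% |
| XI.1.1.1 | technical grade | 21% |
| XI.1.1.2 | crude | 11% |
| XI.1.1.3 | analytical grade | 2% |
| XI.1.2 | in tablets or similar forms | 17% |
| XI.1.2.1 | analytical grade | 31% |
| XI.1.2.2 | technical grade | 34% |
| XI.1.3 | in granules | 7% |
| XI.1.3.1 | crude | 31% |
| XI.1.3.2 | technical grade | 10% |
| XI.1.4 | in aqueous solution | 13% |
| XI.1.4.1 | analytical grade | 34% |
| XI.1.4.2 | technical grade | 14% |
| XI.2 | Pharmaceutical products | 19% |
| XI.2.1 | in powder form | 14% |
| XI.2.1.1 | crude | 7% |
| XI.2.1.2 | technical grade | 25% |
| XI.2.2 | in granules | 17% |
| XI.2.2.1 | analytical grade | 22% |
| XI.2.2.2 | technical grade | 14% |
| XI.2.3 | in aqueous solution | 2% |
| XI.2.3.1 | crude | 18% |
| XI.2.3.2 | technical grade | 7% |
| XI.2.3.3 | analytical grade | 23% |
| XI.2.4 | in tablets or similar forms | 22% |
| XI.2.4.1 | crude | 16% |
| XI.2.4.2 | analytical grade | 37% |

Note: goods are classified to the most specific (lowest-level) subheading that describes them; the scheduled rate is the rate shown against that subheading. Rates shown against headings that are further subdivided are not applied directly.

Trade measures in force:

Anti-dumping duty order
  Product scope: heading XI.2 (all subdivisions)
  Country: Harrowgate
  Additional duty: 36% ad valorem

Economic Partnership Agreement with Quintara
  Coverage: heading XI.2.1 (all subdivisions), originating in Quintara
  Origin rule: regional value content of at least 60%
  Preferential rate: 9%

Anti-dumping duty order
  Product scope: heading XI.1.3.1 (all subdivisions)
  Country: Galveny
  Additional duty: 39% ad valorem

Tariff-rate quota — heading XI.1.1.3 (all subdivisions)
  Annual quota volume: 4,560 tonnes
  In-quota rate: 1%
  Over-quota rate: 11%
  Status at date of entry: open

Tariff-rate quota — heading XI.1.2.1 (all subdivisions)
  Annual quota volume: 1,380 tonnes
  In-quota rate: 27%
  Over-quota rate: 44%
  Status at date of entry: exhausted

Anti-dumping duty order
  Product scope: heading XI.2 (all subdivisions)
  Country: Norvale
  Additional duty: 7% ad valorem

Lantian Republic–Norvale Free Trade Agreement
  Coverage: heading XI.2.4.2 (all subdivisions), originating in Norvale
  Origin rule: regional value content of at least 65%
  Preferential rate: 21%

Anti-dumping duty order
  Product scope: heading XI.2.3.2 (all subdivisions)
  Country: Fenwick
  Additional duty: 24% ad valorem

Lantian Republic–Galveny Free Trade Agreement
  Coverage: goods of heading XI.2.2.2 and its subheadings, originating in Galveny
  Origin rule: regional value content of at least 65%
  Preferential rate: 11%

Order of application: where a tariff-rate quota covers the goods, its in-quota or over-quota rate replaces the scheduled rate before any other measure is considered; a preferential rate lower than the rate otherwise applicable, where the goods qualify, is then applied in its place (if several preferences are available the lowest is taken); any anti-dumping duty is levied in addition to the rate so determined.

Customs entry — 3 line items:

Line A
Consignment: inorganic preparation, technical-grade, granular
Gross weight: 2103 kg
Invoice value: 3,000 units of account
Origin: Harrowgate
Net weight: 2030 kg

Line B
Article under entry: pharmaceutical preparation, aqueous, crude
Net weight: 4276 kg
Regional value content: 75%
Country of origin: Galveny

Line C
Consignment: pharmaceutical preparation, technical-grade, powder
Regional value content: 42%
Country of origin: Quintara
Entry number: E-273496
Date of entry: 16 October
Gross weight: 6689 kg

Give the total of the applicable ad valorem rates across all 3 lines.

Line A: inorganic → XI.1; granular → XI.1.3; technical-grade → XI.1.3.2. Scheduled 10%. No special measure applies. → 10%.
Line B: pharmaceutical → XI.2; aqueous → XI.2.3; crude → XI.2.3.1. Scheduled 18%. Galveny agreement on XI.2.2.2: XI.2.3.1 not covered. → 18%.
Line C: pharmaceutical → XI.2; powder → XI.2.1; technical-grade → XI.2.1.2. Scheduled 25%. Quintara agreement on XI.2.1: RVC < 60%. → 25%.
Sum: 10% + 18% + 25% = 53%.

53%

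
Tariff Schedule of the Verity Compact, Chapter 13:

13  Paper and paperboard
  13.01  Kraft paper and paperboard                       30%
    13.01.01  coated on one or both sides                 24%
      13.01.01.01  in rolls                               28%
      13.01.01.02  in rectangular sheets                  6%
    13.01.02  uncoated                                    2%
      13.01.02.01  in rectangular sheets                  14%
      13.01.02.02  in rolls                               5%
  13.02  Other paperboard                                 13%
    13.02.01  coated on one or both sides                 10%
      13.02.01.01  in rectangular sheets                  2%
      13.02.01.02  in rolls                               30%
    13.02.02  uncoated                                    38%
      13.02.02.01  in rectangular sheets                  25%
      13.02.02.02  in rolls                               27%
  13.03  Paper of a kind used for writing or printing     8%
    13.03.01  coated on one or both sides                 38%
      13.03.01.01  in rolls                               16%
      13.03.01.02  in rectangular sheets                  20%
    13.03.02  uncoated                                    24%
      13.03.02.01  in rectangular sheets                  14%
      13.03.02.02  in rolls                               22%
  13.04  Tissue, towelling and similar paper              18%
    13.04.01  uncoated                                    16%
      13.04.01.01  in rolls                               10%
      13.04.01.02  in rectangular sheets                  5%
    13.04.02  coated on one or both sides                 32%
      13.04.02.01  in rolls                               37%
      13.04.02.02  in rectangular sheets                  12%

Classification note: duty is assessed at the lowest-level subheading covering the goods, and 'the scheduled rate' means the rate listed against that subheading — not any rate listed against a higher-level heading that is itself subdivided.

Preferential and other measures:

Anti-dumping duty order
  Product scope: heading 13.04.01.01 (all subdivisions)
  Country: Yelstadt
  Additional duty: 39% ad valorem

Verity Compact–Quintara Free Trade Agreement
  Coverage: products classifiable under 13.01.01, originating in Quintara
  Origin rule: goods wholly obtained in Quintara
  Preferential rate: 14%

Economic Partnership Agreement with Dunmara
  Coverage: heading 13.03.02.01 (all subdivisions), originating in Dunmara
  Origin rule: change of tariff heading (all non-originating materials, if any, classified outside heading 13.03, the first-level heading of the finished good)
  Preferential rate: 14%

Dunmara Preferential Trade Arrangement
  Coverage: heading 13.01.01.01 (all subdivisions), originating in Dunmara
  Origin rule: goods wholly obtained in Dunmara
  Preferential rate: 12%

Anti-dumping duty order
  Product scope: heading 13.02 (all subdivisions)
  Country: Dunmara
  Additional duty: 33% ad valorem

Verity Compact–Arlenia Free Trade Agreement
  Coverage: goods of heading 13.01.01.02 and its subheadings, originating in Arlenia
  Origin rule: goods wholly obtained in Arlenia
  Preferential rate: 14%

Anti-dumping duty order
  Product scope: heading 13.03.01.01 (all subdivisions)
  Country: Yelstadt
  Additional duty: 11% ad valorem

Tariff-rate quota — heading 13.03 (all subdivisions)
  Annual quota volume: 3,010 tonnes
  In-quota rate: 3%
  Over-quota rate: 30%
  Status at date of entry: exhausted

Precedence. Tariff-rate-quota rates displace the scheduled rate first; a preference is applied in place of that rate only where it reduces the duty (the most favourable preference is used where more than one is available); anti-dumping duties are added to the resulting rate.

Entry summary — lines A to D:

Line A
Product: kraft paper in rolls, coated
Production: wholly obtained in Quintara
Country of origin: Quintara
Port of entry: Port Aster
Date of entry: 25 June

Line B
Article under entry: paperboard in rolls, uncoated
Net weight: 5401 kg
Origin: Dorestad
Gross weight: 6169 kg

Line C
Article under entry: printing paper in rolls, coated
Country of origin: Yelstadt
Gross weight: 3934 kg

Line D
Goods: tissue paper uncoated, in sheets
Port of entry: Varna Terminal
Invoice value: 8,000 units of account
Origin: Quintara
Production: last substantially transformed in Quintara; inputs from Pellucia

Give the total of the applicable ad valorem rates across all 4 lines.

Line A: kraft paper → 13.01; coated → 13.01.01; in rolls → 13.01.01.01. Scheduled 28%. Quintara agreement on 13.01.01: wholly obtained → 14% available; preferential 14%. → 14%.
Line B: paperboard → 13.02; uncoated → 13.02.02; in rolls → 13.02.02.02. Scheduled 27%. No special measure applies. → 27%.
Line C: printing paper → 13.03; coated → 13.03.01; in rolls → 13.03.01.01. Scheduled 16%. quota on 13.03 exhausted → over-quota 30%; anti-dumping (Yelstadt, 13.03.01.01): +11%; total 30% + 11% = 41%. → 41%.
Line D: tissue paper → 13.04; uncoated → 13.04.01; in sheets → 13.04.01.02. Scheduled 5%. Quintara agreement on 13.01.01: 13.04.01.02 not covered. → 5%.
Sum: 14% + 27% + 41% + 5% = 87%.

87%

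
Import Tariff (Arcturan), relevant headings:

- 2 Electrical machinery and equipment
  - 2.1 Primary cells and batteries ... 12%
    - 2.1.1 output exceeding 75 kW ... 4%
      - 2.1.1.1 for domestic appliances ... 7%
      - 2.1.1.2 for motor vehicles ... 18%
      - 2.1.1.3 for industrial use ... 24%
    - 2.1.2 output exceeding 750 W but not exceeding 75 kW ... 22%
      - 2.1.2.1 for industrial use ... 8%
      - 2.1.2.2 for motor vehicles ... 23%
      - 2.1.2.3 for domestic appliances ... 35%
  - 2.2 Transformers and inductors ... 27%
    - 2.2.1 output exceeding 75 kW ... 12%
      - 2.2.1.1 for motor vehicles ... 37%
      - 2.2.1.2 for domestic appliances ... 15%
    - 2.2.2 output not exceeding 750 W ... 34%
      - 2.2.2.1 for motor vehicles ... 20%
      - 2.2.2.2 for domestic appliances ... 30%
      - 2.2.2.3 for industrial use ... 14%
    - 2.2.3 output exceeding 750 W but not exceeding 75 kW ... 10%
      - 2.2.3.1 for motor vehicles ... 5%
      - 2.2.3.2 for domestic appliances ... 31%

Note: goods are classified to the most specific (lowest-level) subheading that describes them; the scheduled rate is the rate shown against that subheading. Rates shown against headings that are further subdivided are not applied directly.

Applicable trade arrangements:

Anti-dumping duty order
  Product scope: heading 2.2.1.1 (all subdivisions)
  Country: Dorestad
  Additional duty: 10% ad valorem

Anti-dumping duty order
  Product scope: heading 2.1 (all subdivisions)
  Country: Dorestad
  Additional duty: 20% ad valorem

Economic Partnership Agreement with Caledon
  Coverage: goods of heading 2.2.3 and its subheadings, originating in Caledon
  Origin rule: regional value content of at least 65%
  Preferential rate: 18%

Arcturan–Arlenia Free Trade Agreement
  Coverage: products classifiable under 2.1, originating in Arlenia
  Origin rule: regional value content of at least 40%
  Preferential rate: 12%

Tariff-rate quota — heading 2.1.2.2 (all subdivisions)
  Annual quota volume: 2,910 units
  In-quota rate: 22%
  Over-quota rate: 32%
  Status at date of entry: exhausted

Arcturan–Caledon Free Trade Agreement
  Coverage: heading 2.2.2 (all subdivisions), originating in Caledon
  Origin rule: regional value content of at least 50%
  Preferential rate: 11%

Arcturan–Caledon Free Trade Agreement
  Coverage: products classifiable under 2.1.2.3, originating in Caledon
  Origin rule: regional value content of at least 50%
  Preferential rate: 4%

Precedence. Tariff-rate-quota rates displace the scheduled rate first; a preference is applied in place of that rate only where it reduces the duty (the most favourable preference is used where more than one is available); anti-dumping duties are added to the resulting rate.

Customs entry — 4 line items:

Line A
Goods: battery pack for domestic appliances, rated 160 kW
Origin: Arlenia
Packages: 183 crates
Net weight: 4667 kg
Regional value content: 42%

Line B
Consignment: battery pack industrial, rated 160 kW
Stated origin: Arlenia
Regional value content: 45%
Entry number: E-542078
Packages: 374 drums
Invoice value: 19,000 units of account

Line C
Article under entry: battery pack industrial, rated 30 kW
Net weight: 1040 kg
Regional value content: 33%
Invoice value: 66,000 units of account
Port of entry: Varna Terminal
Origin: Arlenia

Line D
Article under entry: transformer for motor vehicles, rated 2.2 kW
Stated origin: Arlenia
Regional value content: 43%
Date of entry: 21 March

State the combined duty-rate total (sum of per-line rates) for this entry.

Line A: battery pack → 2.1; rated 160 kW → 2.1.1; for domestic appliances → 2.1.1.1. Scheduled 7%. Arlenia agreement on 2.1: RVC ≥ 40% → 12% available; preference 12% not lower than 7% → no reduction. → 7%.
Line B: battery pack → 2.1; rated 160 kW → 2.1.1; industrial → 2.1.1.3. Scheduled 24%. Arlenia agreement on 2.1: RVC ≥ 40% → 12% available; preferential 12%. → 12%.
Line C: battery pack → 2.1; rated 30 kW → 2.1.2; industrial → 2.1.2.1. Scheduled 8%. Arlenia agreement on 2.1: RVC < 40%. → 8%.
Line D: transformer → 2.2; rated 2.2 kW → 2.2.3; for motor vehicles → 2.2.3.1. Scheduled 5%. Arlenia agreement on 2.1: 2.2.3.1 not covered. → 5%.
Sum: 7% + 12% + 8% + 5% = 32%.

32%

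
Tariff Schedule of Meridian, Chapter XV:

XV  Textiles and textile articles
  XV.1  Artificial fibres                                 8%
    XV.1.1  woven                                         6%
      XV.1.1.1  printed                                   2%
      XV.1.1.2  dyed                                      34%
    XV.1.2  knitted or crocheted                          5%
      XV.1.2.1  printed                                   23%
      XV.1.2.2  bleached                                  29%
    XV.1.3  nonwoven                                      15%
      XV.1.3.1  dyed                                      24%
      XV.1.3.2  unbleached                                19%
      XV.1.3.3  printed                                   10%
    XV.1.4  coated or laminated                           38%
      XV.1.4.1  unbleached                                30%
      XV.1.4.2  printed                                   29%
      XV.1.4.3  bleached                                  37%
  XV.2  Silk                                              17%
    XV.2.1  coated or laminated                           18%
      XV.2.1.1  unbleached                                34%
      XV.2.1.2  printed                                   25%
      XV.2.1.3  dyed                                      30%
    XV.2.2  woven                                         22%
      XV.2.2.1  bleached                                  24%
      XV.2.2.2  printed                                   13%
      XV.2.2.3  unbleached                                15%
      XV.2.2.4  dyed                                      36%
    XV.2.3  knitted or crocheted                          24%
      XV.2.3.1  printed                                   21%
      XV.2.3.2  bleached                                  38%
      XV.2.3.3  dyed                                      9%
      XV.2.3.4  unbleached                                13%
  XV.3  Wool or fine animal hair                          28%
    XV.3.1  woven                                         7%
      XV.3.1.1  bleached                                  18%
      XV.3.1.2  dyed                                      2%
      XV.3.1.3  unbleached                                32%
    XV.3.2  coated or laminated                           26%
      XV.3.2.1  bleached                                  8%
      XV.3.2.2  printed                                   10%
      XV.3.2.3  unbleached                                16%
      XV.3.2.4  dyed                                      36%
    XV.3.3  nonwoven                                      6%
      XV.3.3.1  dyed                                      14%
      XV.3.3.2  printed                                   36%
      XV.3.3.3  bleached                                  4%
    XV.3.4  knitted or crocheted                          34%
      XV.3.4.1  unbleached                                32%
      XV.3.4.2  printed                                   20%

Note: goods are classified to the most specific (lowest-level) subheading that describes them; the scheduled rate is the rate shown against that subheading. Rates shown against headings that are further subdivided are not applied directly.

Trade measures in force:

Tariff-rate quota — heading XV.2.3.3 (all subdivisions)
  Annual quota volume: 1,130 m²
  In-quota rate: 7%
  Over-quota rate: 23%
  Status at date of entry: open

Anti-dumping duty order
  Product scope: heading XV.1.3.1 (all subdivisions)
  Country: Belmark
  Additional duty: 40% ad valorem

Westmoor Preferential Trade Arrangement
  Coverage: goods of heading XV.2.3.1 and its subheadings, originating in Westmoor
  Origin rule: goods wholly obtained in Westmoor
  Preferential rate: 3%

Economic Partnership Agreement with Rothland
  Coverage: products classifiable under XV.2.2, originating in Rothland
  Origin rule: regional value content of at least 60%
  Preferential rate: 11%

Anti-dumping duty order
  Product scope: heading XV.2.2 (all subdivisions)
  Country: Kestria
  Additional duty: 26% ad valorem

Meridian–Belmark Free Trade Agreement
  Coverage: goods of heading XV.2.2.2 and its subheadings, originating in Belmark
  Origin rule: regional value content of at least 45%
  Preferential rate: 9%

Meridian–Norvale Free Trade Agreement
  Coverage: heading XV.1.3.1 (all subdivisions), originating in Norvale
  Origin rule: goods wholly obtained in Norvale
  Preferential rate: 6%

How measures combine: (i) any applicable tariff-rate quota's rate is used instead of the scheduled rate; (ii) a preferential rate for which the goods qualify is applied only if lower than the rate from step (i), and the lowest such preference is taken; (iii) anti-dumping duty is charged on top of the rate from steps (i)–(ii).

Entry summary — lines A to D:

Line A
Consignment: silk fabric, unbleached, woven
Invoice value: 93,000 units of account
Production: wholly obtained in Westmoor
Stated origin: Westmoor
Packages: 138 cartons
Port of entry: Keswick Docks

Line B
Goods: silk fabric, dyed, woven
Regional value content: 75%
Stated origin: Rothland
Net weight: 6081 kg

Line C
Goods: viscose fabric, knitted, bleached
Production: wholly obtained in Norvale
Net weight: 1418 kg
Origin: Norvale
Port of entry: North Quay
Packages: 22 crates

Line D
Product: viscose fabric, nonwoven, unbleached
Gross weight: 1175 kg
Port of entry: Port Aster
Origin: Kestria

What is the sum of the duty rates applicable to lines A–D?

74%

Line A: silk → XV.2; woven → XV.2.2; unbleached → XV.2.2.3. Scheduled 15%. Westmoor agreement on XV.2.3.1: XV.2.2.3 not covered. → 15%.
Line B: silk → XV.2; woven → XV.2.2; dyed → XV.2.2.4. Scheduled 36%. Rothland agreement on XV.2.2: RVC ≥ 60% → 11% available; preferential 11%. → 11%.
Line C: viscose → XV.1; knitted → XV.1.2; bleached → XV.1.2.2. Scheduled 29%. Norvale agreement on XV.1.3.1: XV.1.2.2 not covered. → 29%.
Line D: viscose → XV.1; nonwoven → XV.1.3; unbleached → XV.1.3.2. Scheduled 19%. No special measure applies. → 19%.
Sum: 15% + 11% + 29% + 19% = 74%.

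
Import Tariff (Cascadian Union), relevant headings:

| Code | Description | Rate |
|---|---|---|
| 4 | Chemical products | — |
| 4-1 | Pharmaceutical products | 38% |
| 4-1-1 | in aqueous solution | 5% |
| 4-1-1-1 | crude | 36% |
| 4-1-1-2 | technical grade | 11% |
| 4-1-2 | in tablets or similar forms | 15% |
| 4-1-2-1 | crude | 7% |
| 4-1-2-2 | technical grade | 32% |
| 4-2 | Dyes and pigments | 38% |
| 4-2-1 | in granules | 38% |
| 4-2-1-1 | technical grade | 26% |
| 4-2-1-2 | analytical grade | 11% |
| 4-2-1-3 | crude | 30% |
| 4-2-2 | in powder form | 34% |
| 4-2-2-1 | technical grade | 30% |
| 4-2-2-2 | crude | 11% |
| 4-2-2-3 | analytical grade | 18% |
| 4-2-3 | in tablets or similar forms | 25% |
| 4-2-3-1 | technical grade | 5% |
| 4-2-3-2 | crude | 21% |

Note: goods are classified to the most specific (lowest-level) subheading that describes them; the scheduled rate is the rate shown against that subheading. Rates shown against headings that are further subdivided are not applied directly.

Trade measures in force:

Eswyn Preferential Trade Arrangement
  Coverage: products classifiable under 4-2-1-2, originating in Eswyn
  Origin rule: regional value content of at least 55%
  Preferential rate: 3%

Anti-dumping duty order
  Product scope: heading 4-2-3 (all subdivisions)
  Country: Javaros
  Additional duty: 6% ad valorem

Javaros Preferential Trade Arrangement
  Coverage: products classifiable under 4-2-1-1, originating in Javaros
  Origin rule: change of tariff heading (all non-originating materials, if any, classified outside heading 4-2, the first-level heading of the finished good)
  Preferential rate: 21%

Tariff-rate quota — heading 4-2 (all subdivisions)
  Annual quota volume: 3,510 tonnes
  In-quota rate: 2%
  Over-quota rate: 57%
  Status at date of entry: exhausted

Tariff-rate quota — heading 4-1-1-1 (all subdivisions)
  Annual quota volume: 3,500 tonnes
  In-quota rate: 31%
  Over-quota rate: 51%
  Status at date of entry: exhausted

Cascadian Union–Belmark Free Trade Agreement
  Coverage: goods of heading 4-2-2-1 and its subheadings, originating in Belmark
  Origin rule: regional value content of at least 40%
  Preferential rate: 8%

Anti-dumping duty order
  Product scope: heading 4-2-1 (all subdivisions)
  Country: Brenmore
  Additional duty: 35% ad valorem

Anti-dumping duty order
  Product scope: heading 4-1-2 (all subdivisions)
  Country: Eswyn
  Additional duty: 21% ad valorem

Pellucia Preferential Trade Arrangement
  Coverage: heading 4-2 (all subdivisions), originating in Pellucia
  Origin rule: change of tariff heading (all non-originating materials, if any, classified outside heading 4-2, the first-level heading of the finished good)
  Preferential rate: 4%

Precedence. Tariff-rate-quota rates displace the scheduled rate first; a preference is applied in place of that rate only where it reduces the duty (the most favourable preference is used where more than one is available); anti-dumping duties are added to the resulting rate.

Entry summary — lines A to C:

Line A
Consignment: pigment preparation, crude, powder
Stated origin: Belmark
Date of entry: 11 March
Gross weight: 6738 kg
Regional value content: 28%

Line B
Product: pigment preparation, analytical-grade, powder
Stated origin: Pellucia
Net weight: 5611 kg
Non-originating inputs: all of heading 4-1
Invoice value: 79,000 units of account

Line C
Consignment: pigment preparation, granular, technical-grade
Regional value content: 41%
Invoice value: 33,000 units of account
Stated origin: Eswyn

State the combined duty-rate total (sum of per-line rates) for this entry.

Line A: pigment → 4-2; powder → 4-2-2; crude → 4-2-2-2. Scheduled 11%. quota on 4-2 exhausted → over-quota 57%; Belmark agreement on 4-2-2-1: 4-2-2-2 not covered. → 57%.
Line B: pigment → 4-2; powder → 4-2-2; analytical-grade → 4-2-2-3. Scheduled 18%. quota on 4-2 exhausted → over-quota 57%; Pellucia agreement on 4-2: CTH met → 4% available; preferential 4%. → 4%.
Line C: pigment → 4-2; granular → 4-2-1; technical-grade → 4-2-1-1. Scheduled 26%. quota on 4-2 exhausted → over-quota 57%; Eswyn agreement on 4-2-1-2: 4-2-1-1 not covered. → 57%.
Sum: 57% + 4% + 57% = 118%.

118%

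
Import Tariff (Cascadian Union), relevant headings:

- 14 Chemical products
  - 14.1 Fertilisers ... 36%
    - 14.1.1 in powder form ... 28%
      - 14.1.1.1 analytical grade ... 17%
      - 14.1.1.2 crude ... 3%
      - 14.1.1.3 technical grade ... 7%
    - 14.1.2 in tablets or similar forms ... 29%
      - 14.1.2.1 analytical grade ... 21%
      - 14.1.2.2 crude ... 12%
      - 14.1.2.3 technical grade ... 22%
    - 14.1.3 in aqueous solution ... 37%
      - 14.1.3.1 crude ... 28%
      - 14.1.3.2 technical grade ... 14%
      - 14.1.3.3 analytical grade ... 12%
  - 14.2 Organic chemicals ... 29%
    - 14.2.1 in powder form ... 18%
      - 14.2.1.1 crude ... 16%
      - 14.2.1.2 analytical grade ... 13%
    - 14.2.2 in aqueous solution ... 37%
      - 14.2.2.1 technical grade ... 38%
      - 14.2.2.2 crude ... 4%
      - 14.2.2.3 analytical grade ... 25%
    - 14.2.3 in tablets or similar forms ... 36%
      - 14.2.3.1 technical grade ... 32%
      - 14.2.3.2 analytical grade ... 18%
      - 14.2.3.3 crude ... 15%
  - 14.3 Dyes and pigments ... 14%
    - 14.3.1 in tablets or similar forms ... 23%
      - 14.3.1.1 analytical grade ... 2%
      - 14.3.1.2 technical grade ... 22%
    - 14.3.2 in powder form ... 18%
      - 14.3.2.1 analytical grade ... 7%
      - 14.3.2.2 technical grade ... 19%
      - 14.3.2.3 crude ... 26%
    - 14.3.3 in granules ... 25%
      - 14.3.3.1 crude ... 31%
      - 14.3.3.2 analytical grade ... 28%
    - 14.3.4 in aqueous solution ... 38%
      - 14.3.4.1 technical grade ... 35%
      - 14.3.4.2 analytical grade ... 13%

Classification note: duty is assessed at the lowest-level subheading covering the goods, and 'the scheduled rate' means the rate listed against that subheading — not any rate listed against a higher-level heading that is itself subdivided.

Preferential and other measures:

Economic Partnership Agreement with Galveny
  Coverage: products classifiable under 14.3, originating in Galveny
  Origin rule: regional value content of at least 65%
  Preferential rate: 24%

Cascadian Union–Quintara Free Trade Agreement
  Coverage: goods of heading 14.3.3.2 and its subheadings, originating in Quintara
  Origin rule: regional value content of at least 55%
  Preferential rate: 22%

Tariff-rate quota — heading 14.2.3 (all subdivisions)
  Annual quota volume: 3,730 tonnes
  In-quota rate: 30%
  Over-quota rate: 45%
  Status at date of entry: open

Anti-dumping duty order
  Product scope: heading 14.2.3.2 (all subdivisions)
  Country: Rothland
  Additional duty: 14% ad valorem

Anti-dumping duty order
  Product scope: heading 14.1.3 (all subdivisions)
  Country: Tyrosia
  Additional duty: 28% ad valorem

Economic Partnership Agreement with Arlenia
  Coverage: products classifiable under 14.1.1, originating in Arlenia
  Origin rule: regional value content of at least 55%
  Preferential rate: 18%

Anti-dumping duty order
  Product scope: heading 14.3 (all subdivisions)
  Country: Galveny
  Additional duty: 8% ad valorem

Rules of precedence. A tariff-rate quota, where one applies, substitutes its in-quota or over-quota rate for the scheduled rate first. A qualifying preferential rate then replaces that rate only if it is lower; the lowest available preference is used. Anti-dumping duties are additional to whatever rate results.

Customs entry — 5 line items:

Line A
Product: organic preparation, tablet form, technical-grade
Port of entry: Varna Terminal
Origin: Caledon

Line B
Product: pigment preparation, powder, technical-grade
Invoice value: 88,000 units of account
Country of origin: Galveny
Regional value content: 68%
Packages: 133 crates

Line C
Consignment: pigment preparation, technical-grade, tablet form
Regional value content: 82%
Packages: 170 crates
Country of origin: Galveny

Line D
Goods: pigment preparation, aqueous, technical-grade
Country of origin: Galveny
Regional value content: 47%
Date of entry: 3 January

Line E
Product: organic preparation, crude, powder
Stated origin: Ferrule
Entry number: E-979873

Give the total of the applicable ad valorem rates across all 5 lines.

Line A: organic → 14.2; tablet form → 14.2.3; technical-grade → 14.2.3.1. Scheduled 32%. quota on 14.2.3 open → in-quota 30%. → 30%.
Line B: pigment → 14.3; powder → 14.3.2; technical-grade → 14.3.2.2. Scheduled 19%. Galveny agreement on 14.3: RVC ≥ 65% → 24% available; preference 24% not lower than 19% → no reduction; anti-dumping (Galveny, 14.3): +8%; total 19% + 8% = 27%. → 27%.
Line C: pigment → 14.3; tablet form → 14.3.1; technical-grade → 14.3.1.2. Scheduled 22%. Galveny agreement on 14.3: RVC ≥ 65% → 24% available; preference 24% not lower than 22% → no reduction; anti-dumping (Galveny, 14.3): +8%; total 22% + 8% = 30%. → 30%.
Line D: pigment → 14.3; aqueous → 14.3.4; technical-grade → 14.3.4.1. Scheduled 35%. Galveny agreement on 14.3: RVC < 65%; anti-dumping (Galveny, 14.3): +8%; total 35% + 8% = 43%. → 43%.
Line E: organic → 14.2; powder → 14.2.1; crude → 14.2.1.1. Scheduled 16%. No special measure applies. → 16%.
Sum: 30% + 27% + 30% + 43% + 16% = 146%.

146%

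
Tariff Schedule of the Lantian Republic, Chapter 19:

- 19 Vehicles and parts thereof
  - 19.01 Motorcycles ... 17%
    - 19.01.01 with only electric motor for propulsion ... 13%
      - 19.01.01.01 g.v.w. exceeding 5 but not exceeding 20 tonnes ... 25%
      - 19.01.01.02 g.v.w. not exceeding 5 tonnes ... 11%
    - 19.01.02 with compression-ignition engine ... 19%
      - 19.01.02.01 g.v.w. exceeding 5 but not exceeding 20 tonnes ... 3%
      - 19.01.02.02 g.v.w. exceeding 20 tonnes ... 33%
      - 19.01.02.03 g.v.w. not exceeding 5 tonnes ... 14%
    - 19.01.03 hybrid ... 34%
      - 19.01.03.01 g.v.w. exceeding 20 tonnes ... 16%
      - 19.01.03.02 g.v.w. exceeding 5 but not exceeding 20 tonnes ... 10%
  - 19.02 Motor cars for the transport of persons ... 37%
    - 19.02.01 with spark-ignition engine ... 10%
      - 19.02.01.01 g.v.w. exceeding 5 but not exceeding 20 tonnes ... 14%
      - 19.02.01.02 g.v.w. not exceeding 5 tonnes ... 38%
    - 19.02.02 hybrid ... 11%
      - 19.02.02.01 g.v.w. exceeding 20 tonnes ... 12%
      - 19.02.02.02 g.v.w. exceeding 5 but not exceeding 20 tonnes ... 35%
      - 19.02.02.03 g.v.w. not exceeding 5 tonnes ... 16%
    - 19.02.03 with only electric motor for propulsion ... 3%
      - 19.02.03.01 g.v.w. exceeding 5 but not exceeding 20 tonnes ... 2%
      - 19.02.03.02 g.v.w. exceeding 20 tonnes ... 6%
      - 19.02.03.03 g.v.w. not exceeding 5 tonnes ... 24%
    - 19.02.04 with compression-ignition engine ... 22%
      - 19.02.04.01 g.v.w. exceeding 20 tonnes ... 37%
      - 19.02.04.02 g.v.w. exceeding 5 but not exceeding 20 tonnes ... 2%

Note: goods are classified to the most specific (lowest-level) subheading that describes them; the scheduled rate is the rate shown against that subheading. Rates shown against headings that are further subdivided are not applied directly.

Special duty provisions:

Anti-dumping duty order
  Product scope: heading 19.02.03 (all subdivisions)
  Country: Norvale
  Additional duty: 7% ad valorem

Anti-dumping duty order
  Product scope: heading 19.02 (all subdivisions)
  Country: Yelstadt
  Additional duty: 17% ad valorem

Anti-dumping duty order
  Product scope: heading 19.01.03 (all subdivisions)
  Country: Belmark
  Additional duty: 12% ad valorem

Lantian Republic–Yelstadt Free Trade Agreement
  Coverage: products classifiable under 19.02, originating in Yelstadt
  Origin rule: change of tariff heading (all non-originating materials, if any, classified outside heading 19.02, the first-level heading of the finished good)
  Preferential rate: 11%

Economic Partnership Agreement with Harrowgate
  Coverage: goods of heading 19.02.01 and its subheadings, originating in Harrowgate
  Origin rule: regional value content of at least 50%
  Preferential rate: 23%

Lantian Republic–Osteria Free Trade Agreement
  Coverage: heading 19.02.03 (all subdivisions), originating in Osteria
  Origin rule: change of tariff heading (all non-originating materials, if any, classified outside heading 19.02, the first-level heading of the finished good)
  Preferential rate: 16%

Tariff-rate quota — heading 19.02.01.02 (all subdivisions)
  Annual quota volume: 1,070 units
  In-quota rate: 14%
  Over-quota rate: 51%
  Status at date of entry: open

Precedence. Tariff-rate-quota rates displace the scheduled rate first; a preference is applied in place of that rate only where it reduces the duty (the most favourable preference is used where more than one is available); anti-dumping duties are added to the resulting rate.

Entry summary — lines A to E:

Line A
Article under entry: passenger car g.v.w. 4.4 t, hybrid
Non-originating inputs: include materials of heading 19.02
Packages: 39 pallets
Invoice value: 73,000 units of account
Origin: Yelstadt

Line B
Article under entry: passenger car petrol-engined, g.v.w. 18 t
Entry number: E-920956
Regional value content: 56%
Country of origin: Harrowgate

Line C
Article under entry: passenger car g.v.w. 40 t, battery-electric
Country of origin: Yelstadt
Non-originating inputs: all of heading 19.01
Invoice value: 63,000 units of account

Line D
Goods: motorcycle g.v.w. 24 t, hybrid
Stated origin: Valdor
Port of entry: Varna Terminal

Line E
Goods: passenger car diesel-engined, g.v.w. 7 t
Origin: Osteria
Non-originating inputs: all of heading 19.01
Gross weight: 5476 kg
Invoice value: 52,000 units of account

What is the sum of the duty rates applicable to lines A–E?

88%

Line A: passenger car → 19.02; hybrid → 19.02.02; g.v.w. 4.4 t → 19.02.02.03. Scheduled 16%. Yelstadt agreement on 19.02: CTH not met; anti-dumping (Yelstadt, 19.02): +17%; total 16% + 17% = 33%. → 33%.
Line B: passenger car → 19.02; petrol-engined → 19.02.01; g.v.w. 18 t → 19.02.01.01. Scheduled 14%. Harrowgate agreement on 19.02.01: RVC ≥ 50% → 23% available; preference 23% not lower than 14% → no reduction. → 14%.
Line C: passenger car → 19.02; battery-electric → 19.02.03; g.v.w. 40 t → 19.02.03.02. Scheduled 6%. Yelstadt agreement on 19.02: CTH met → 11% available; preference 11% not lower than 6% → no reduction; anti-dumping (Yelstadt, 19.02): +17%; total 6% + 17% = 23%. → 23%.
Line D: motorcycle → 19.01; hybrid → 19.01.03; g.v.w. 24 t → 19.01.03.01. Scheduled 16%. No special measure applies. → 16%.
Line E: passenger car → 19.02; diesel-engined → 19.02.04; g.v.w. 7 t → 19.02.04.02. Scheduled 2%. Osteria agreement on 19.02.03: 19.02.04.02 not covered. → 2%.
Sum: 33% + 14% + 23% + 16% + 2% = 88%.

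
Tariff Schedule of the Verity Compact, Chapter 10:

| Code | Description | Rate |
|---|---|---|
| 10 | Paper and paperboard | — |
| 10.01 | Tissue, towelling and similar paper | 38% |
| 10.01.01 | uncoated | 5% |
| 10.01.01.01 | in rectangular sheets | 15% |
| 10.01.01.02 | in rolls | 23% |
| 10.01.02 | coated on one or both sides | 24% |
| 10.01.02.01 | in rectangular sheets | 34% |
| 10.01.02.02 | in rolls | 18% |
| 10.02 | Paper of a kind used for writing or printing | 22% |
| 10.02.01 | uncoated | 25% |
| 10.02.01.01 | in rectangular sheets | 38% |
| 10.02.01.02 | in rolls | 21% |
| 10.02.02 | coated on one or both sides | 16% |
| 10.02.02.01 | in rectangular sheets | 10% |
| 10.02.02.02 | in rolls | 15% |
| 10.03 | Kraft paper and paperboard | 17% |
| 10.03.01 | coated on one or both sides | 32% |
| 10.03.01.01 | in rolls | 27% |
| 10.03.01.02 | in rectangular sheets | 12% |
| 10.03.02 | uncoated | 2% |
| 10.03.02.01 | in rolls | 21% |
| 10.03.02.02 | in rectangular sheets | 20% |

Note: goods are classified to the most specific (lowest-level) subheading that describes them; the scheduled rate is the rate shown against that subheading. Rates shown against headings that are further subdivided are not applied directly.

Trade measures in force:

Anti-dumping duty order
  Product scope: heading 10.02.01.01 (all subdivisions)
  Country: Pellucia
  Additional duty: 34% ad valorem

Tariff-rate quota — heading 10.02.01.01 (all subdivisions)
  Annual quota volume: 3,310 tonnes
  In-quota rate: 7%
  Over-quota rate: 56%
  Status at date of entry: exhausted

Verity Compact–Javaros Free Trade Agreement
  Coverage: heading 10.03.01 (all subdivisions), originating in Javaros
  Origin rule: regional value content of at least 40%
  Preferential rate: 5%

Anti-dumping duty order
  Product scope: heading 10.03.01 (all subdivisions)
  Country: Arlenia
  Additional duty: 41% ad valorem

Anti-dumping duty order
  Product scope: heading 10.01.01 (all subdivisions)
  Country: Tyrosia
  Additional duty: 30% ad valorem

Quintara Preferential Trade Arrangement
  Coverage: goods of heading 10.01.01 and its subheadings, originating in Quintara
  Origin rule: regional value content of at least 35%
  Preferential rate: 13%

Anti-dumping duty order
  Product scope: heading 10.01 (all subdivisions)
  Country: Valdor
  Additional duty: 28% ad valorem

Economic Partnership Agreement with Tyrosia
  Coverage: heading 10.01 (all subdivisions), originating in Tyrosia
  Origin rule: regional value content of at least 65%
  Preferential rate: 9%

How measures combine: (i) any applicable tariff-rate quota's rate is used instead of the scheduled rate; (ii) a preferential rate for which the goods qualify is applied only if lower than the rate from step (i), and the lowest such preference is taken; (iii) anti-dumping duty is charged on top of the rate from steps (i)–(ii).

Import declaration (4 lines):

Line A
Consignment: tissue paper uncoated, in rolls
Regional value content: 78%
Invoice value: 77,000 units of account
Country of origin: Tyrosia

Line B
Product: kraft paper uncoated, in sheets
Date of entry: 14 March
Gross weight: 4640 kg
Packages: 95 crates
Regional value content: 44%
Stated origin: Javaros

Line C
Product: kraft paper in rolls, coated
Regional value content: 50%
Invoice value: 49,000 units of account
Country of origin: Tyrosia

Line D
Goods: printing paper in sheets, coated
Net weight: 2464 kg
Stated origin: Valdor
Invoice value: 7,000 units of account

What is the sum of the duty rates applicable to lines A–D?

96%

Line A: tissue paper → 10.01; uncoated → 10.01.01; in rolls → 10.01.01.02. Scheduled 23%. Tyrosia agreement on 10.01: RVC ≥ 65% → 9% available; preferential 9%; anti-dumping (Tyrosia, 10.01.01): +30%; total 9% + 30% = 39%. → 39%.
Line B: kraft paper → 10.03; uncoated → 10.03.02; in sheets → 10.03.02.02. Scheduled 20%. Javaros agreement on 10.03.01: 10.03.02.02 not covered. → 20%.
Line C: kraft paper → 10.03; coated → 10.03.01; in rolls → 10.03.01.01. Scheduled 27%. Tyrosia agreement on 10.01: 10.03.01.01 not covered. → 27%.
Line D: printing paper → 10.02; coated → 10.02.02; in sheets → 10.02.02.01. Scheduled 10%. No special measure applies. → 10%.
Sum: 39% + 20% + 27% + 10% = 96%.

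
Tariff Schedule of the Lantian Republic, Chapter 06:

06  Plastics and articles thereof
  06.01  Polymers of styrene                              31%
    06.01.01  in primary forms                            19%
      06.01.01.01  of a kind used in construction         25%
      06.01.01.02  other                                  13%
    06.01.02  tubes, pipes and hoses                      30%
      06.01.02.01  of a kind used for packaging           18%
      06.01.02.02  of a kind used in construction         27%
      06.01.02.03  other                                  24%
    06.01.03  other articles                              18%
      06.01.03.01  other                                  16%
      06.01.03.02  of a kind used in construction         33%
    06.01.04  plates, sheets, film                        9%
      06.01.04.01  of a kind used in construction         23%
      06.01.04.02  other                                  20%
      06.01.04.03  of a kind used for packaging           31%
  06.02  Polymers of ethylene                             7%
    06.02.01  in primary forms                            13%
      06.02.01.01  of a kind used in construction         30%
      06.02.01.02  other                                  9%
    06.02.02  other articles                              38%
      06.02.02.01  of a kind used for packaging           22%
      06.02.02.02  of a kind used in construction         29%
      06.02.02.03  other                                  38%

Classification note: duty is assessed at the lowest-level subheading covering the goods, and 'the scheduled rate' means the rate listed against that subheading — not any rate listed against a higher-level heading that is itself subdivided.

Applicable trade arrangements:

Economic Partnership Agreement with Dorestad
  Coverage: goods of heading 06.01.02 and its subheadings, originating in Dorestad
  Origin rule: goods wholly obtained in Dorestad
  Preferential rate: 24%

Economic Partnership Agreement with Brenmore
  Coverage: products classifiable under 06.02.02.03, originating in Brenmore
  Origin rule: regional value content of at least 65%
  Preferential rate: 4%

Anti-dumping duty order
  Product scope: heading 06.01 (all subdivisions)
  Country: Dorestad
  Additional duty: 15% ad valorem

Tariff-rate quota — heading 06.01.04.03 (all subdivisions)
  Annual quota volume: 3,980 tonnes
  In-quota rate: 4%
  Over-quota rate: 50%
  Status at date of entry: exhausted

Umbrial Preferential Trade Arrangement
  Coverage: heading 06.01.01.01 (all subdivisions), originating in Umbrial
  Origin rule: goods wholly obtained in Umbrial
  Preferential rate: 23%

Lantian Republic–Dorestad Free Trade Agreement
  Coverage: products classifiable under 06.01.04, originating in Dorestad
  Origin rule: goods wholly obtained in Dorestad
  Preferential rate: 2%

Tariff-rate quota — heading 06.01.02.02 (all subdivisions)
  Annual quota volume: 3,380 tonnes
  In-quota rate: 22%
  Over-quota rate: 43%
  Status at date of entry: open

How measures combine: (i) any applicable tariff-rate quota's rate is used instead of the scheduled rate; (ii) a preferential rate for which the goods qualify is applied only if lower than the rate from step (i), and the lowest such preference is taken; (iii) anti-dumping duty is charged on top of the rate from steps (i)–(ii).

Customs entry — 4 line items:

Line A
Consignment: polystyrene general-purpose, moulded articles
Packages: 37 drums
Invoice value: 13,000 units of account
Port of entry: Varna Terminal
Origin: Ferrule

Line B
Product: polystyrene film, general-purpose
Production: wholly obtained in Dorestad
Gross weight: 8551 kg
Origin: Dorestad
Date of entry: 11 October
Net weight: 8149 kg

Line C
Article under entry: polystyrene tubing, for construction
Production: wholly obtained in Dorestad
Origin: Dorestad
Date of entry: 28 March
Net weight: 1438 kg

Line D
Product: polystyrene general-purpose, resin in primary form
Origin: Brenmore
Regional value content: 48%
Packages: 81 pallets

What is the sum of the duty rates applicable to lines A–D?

83%

Line A: polystyrene → 06.01; moulded articles → 06.01.03; general-purpose → 06.01.03.01. Scheduled 16%. No special measure applies. → 16%.
Line B: polystyrene → 06.01; film → 06.01.04; general-purpose → 06.01.04.02. Scheduled 20%. Dorestad agreement on 06.01.02: 06.01.04.02 not covered; Dorestad agreement on 06.01.04: wholly obtained → 2% available; preferential 2%; anti-dumping (Dorestad, 06.01): +15%; total 2% + 15% = 17%. → 17%.
Line C: polystyrene → 06.01; tubing → 06.01.02; for construction → 06.01.02.02. Scheduled 27%. quota on 06.01.02.02 open → in-quota 22%; Dorestad agreement on 06.01.02: wholly obtained → 24% available; Dorestad agreement on 06.01.04: 06.01.02.02 not covered; preference 24% not lower than 22% → no reduction; anti-dumping (Dorestad, 06.01): +15%; total 22% + 15% = 37%. → 37%.
Line D: polystyrene → 06.01; resin in primary form → 06.01.01; general-purpose → 06.01.01.02. Scheduled 13%. Brenmore agreement on 06.02.02.03: 06.01.01.02 not covered. → 13%.
Sum: 16% + 17% + 37% + 13% = 83%.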